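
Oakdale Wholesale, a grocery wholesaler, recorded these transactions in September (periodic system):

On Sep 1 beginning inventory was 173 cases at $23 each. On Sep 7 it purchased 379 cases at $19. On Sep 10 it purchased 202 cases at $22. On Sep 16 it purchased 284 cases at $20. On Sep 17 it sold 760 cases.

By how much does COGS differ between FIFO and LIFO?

$414

FIFO COGS: 173 @ $23 + 379 @ $19 + 202 @ $22 + 6 @ $20 = $15,744
LIFO COGS: 284 @ $20 + 202 @ $22 + 274 @ $19 = $15,330
Difference = |$15,744 − $15,330| = $414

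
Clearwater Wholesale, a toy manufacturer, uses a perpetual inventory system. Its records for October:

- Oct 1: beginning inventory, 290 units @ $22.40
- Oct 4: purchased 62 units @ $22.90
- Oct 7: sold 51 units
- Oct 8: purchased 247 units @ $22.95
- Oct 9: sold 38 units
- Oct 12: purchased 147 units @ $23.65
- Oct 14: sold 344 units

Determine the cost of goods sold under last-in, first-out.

COGS = $10,037.70

Oct 7, 51 sold [LIFO — newest first]: 51 @ $22.90 = $1,167.90
Oct 9, 38 sold [LIFO — newest first]: 38 @ $22.95 = $872.10
Oct 14, 344 sold [LIFO — newest first]: 147 @ $23.65 + 197 @ $22.95 = $7,997.70
Total COGS = $1,167.90 + $872.10 + $7,997.70 = $10,037.70
Ending inventory: 290 @ $22.40 + 11 @ $22.90 + 12 @ $22.95 = $7,023.30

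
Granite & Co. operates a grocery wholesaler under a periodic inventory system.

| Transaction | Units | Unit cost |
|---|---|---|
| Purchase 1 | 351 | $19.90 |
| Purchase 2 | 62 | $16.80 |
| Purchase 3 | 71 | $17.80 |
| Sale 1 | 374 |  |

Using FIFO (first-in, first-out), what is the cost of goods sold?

COGS = $7,371.30

Sale 1 (374) [FIFO — oldest first]: 351 @ $19.90 + 23 @ $16.80 = $7,371.30
Ending inventory: 39 @ $16.80 + 71 @ $17.80 = $1,919.00
Check: goods available $9,290.30 = COGS $7,371.30 + ending $1,919.00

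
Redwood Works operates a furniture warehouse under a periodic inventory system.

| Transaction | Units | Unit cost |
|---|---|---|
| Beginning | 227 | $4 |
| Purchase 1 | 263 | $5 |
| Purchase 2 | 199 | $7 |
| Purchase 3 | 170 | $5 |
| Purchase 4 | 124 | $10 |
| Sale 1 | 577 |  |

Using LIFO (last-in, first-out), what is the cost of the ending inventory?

Sale 1 (577) [LIFO — newest first]: 124 @ $10 + 170 @ $5 + 199 @ $7 + 84 @ $5 = $3,903
Ending inventory: 227 @ $4 + 179 @ $5 = $1,803

Ending inventory = $1,803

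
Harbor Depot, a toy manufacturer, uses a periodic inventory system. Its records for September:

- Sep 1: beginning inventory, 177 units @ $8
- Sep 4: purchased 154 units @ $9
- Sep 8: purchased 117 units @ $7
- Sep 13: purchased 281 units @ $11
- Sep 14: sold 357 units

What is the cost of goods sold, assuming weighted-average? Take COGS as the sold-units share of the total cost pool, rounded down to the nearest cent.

Sep 14, sell 357: 357/729 × $6,712.00 → $3,286.94
Ending inventory (cost pool remaining) = $3,425.06
Check: goods available $6,712.00 = COGS $3,286.94 + ending $3,425.06

COGS = $3,286.94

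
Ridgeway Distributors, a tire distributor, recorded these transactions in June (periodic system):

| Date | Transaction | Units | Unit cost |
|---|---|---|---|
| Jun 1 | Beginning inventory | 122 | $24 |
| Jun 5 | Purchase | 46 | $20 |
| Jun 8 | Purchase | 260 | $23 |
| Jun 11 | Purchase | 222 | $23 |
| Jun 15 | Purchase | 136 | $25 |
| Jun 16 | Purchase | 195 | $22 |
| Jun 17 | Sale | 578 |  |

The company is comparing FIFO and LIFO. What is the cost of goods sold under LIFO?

FIFO COGS: 122 @ $24 + 46 @ $20 + 260 @ $23 + 150 @ $23 = $13,278
LIFO COGS: 195 @ $22 + 136 @ $25 + 222 @ $23 + 25 @ $23 = $13,371

COGS = $13,371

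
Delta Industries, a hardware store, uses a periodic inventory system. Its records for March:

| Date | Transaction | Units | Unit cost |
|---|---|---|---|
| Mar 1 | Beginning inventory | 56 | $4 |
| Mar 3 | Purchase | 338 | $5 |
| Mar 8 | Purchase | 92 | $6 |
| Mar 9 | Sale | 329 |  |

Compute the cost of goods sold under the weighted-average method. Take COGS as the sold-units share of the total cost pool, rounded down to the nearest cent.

COGS = $1,669.37

Mar 9, sell 329: 329/486 × $2,466.00 → $1,669.37
Ending inventory (cost pool remaining) = $796.63
Check: goods available $2,466.00 = COGS $1,669.37 + ending $796.63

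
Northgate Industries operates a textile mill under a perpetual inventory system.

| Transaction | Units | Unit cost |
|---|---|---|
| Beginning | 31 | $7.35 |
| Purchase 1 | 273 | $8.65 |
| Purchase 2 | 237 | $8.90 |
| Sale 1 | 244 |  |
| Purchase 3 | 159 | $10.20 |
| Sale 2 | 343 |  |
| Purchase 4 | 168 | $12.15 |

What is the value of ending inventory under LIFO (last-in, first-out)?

Ending inventory = $2,978.35

Sale 1 (244) [LIFO — newest first]: 237 @ $8.90 + 7 @ $8.65 = $2,169.85
Sale 2 (343) [LIFO — newest first]: 159 @ $10.20 + 184 @ $8.65 = $3,213.40
Total COGS = $2,169.85 + $3,213.40 = $5,383.25
Ending inventory: 31 @ $7.35 + 82 @ $8.65 + 168 @ $12.15 = $2,978.35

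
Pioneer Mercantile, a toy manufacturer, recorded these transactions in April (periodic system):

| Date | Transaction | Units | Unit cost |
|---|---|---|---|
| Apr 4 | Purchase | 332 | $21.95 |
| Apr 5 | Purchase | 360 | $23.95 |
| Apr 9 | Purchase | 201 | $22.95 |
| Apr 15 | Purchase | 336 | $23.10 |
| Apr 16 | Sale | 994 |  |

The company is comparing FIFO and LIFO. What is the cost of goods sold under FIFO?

FIFO COGS: 332 @ $21.95 + 360 @ $23.95 + 201 @ $22.95 + 101 @ $23.10 = $22,855.45
LIFO COGS: 336 @ $23.10 + 201 @ $22.95 + 360 @ $23.95 + 97 @ $21.95 = $23,125.70

COGS = $22,855.45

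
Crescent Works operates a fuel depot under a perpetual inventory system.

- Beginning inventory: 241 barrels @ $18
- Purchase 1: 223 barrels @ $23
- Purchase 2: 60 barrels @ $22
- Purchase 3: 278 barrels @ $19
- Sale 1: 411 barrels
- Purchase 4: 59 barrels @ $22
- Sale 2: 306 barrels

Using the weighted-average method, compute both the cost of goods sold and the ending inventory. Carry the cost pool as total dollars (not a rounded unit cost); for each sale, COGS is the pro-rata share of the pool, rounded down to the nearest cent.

COGS = $14,444.71; ending inventory = $2,922.29

After Beginning: 241 on hand, pool $4,338.00 (≈ $18.0000 each)
After Purchase 1: 464 on hand, pool $9,467.00 (≈ $20.4030 each)
After Purchase 2: 524 on hand, pool $10,787.00 (≈ $20.5859 each)
After Purchase 3: 802 on hand, pool $16,069.00 (≈ $20.0362 each)
Sale 1, sell 411: 411/802 × $16,069.00 → $8,234.86
After Purchase 4: 450 on hand, pool $9,132.14 (≈ $20.2936 each)
Sale 2, sell 306: 306/450 × $9,132.14 → $6,209.85
Total COGS = $8,234.86 + $6,209.85 = $14,444.71
Ending inventory (cost pool remaining) = $2,922.29
Check: goods available $17,367.00 = COGS $14,444.71 + ending $2,922.29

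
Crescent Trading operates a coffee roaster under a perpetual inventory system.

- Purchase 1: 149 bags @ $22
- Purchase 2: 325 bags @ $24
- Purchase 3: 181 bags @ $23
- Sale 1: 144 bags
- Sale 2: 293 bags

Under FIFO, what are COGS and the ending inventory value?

COGS = $10,190; ending inventory = $5,051

Sale 1 (144) [FIFO — oldest first]: 144 @ $22 = $3,168
Sale 2 (293) [FIFO — oldest first]: 5 @ $22 + 288 @ $24 = $7,022
Total COGS = $3,168 + $7,022 = $10,190
Ending inventory: 37 @ $24 + 181 @ $23 = $5,051
Check: goods available $15,241 = COGS $10,190 + ending $5,051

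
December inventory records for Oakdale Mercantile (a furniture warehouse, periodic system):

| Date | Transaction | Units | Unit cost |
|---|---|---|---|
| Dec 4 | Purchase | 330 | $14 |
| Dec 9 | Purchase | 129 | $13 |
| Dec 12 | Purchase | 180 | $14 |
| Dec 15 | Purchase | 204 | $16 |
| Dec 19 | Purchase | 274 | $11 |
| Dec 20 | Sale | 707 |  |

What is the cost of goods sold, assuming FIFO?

COGS = $9,905

Dec 20, 707 sold [FIFO — oldest first]: 330 @ $14 + 129 @ $13 + 180 @ $14 + 68 @ $16 = $9,905
Ending inventory: 136 @ $16 + 274 @ $11 = $5,190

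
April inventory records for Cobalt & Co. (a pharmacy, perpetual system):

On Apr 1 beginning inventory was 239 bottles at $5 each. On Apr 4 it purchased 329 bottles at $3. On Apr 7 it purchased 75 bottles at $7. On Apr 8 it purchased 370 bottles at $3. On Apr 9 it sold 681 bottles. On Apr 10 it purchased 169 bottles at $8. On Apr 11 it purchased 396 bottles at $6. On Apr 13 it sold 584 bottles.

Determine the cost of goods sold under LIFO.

Apr 9, 681 sold [LIFO — newest first]: 370 @ $3 + 75 @ $7 + 236 @ $3 = $2,343
Apr 13, 584 sold [LIFO — newest first]: 396 @ $6 + 169 @ $8 + 19 @ $3 = $3,785
Total COGS = $2,343 + $3,785 = $6,128
Ending inventory: 239 @ $5 + 74 @ $3 = $1,417
Check: goods available $7,545 = COGS $6,128 + ending $1,417

COGS = $6,128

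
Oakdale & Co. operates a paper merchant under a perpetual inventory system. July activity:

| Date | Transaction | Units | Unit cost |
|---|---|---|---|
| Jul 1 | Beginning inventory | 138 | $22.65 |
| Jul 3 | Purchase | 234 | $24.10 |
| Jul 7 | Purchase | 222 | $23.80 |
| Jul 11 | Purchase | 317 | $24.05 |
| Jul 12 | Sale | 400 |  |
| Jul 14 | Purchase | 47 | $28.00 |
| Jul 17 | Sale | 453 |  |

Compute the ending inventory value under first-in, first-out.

Jul 12, 400 sold [FIFO — oldest first]: 138 @ $22.65 + 234 @ $24.10 + 28 @ $23.80 = $9,431.50
Jul 17, 453 sold [FIFO — oldest first]: 194 @ $23.80 + 259 @ $24.05 = $10,846.15
Total COGS = $9,431.50 + $10,846.15 = $20,277.65
Ending inventory: 58 @ $24.05 + 47 @ $28.00 = $2,710.90
Check: goods available $22,988.55 = COGS $20,277.65 + ending $2,710.90

Ending inventory = $2,710.90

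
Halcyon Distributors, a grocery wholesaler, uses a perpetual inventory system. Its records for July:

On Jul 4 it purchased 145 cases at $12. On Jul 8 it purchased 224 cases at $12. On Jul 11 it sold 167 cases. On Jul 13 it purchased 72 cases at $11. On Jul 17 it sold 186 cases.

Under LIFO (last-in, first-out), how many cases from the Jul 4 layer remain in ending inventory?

88

Jul 11, 167 sold [LIFO — newest first]: 167 @ $12 = $2,004
Jul 17, 186 sold [LIFO — newest first]: 72 @ $11 + 57 @ $12 + 57 @ $12 = $2,160
Total COGS = $2,004 + $2,160 = $4,164
Ending inventory: 88 @ $12 = $1,056
Check: goods available $5,220 = COGS $4,164 + ending $1,056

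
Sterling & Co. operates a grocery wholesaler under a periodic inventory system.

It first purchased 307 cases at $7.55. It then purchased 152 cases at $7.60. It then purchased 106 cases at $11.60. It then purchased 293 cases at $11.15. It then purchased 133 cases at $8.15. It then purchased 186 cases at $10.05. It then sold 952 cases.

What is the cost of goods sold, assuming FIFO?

COGS = $8,735.70

Sale 1 (952) [FIFO — oldest first]: 307 @ $7.55 + 152 @ $7.60 + 106 @ $11.60 + 293 @ $11.15 + 94 @ $8.15 = $8,735.70
Ending inventory: 39 @ $8.15 + 186 @ $10.05 = $2,187.15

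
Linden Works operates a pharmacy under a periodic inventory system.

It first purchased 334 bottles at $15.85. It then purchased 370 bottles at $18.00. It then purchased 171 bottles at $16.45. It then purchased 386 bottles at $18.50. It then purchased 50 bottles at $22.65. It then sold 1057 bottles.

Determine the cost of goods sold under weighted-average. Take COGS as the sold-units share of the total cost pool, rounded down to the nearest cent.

COGS = $18,576.39

Sale 1, sell 1057: 1057/1311 × $23,040.35 → $18,576.39
Ending inventory (cost pool remaining) = $4,463.96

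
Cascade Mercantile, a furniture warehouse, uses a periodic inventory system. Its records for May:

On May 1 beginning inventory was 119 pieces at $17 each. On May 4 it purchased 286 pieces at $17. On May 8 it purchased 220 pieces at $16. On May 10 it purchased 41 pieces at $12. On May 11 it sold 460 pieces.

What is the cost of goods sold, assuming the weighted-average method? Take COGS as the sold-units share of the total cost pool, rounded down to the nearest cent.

May 11, sell 460: 460/666 × $10,897.00 → $7,526.45
Ending inventory (cost pool remaining) = $3,370.55

COGS = $7,526.45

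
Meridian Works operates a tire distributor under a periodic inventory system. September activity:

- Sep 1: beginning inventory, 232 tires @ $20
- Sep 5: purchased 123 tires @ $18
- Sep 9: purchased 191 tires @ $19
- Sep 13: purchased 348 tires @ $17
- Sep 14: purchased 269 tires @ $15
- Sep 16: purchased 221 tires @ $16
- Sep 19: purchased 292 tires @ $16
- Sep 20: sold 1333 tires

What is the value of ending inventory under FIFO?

Ending inventory = $5,488

Sep 20, 1333 sold [FIFO — oldest first]: 232 @ $20 + 123 @ $18 + 191 @ $19 + 348 @ $17 + 269 @ $15 + 170 @ $16 = $23,154
Ending inventory: 51 @ $16 + 292 @ $16 = $5,488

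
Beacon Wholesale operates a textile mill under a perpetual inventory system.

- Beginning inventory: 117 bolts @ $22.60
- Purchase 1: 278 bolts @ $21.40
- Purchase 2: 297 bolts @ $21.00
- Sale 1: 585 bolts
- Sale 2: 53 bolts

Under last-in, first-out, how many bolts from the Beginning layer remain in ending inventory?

Sale 1 (585) [LIFO — newest first]: 297 @ $21.00 + 278 @ $21.40 + 10 @ $22.60 = $12,412.20
Sale 2 (53) [LIFO — newest first]: 53 @ $22.60 = $1,197.80
Total COGS = $12,412.20 + $1,197.80 = $13,610.00
Ending inventory: 54 @ $22.60 = $1,220.40

54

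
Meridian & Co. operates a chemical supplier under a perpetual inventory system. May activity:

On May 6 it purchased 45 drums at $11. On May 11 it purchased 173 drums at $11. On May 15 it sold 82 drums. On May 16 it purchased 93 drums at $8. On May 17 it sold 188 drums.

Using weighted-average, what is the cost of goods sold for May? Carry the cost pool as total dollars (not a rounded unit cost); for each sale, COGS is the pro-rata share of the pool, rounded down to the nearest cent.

After May 6: 45 on hand, pool $495.00 (≈ $11.0000 each)
After May 11: 218 on hand, pool $2,398.00 (≈ $11.0000 each)
May 15, sell 82: 82/218 × $2,398.00 → $902.00
After May 16: 229 on hand, pool $2,240.00 (≈ $9.7817 each)
May 17, sell 188: 188/229 × $2,240.00 → $1,838.95
Total COGS = $902.00 + $1,838.95 = $2,740.95
Ending inventory (cost pool remaining) = $401.05
Check: goods available $3,142.00 = COGS $2,740.95 + ending $401.05

COGS = $2,740.95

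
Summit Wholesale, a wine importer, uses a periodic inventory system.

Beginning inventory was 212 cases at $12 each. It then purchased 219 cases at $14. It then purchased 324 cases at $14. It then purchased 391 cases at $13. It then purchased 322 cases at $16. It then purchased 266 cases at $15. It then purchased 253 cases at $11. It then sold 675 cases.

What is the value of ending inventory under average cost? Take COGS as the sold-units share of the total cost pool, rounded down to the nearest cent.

Sale 1, sell 675: 675/1987 × $27,154.00 → $9,224.43
Ending inventory (cost pool remaining) = $17,929.57

Ending inventory = $17,929.57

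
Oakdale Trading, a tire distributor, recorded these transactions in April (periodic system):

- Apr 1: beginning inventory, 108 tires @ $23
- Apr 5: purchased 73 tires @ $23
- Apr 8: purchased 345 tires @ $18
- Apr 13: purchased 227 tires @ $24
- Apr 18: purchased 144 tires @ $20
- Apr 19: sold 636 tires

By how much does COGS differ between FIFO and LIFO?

FIFO COGS: 108 @ $23 + 73 @ $23 + 345 @ $18 + 110 @ $24 = $13,013
LIFO COGS: 144 @ $20 + 227 @ $24 + 265 @ $18 = $13,098
Difference = |$13,013 − $13,098| = $85

$85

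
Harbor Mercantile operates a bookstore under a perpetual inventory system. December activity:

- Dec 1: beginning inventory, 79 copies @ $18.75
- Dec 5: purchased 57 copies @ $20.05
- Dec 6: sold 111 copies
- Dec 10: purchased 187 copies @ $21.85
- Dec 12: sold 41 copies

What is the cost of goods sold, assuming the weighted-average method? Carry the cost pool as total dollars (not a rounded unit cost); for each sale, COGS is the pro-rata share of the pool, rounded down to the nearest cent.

COGS = $3,025.21

After Dec 1: 79 on hand, pool $1,481.25 (≈ $18.7500 each)
After Dec 5: 136 on hand, pool $2,624.10 (≈ $19.2949 each)
Dec 6, sell 111: 111/136 × $2,624.10 → $2,141.72
After Dec 10: 212 on hand, pool $4,568.33 (≈ $21.5487 each)
Dec 12, sell 41: 41/212 × $4,568.33 → $883.49
Total COGS = $2,141.72 + $883.49 = $3,025.21
Ending inventory (cost pool remaining) = $3,684.84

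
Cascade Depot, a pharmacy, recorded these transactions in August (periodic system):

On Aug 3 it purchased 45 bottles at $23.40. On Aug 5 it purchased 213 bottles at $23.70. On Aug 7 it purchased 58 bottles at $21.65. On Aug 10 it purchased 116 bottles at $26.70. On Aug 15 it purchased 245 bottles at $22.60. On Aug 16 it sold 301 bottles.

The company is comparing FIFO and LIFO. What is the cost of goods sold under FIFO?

FIFO COGS: 45 @ $23.40 + 213 @ $23.70 + 43 @ $21.65 = $7,032.05
LIFO COGS: 245 @ $22.60 + 56 @ $26.70 = $7,032.20

COGS = $7,032.05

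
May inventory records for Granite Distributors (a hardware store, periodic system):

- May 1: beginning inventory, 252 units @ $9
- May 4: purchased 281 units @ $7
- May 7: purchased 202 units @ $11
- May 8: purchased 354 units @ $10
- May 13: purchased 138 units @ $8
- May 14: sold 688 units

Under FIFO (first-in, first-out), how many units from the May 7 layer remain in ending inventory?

47

May 14, 688 sold [FIFO — oldest first]: 252 @ $9 + 281 @ $7 + 155 @ $11 = $5,940
Ending inventory: 47 @ $11 + 354 @ $10 + 138 @ $8 = $5,161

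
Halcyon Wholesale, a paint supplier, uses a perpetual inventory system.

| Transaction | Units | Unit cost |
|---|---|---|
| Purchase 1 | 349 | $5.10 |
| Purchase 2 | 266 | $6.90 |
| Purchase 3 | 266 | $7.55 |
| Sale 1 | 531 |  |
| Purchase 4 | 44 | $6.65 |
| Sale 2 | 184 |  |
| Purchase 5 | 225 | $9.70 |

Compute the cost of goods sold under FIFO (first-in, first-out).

COGS = $4,370.30

Sale 1 (531) [FIFO — oldest first]: 349 @ $5.10 + 182 @ $6.90 = $3,035.70
Sale 2 (184) [FIFO — oldest first]: 84 @ $6.90 + 100 @ $7.55 = $1,334.60
Total COGS = $3,035.70 + $1,334.60 = $4,370.30
Ending inventory: 166 @ $7.55 + 44 @ $6.65 + 225 @ $9.70 = $3,728.40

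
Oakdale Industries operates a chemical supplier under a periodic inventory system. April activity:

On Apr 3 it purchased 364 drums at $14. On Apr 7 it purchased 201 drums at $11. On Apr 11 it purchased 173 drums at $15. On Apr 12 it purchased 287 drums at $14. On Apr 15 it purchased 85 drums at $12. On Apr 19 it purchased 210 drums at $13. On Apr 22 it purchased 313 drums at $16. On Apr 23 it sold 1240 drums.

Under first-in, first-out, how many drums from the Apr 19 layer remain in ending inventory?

Apr 23, 1240 sold [FIFO — oldest first]: 364 @ $14 + 201 @ $11 + 173 @ $15 + 287 @ $14 + 85 @ $12 + 130 @ $13 = $16,630
Ending inventory: 80 @ $13 + 313 @ $16 = $6,048
Check: goods available $22,678 = COGS $16,630 + ending $6,048

80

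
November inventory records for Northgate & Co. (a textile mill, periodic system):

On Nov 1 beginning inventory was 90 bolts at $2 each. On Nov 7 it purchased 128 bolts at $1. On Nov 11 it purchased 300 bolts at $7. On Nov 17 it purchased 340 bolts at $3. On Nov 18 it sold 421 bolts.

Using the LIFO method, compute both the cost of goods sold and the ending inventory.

COGS = $1,587; ending inventory = $1,841

Nov 18, 421 sold [LIFO — newest first]: 340 @ $3 + 81 @ $7 = $1,587
Ending inventory: 90 @ $2 + 128 @ $1 + 219 @ $7 = $1,841
Check: goods available $3,428 = COGS $1,587 + ending $1,841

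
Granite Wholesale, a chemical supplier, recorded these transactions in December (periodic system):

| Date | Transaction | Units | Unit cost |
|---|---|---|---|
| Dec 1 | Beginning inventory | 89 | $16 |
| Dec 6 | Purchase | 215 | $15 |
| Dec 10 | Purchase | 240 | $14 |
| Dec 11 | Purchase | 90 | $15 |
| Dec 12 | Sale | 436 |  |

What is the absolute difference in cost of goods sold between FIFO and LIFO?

$197

FIFO COGS: 89 @ $16 + 215 @ $15 + 132 @ $14 = $6,497
LIFO COGS: 90 @ $15 + 240 @ $14 + 106 @ $15 = $6,300
Difference = |$6,497 − $6,300| = $197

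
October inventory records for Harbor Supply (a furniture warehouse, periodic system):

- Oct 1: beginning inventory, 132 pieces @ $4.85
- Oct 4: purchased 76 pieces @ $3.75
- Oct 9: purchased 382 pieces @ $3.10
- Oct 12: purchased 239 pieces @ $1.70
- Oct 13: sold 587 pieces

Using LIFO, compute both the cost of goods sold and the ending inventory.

Oct 13, 587 sold [LIFO — newest first]: 239 @ $1.70 + 348 @ $3.10 = $1,485.10
Ending inventory: 132 @ $4.85 + 76 @ $3.75 + 34 @ $3.10 = $1,030.60
Check: goods available $2,515.70 = COGS $1,485.10 + ending $1,030.60

COGS = $1,485.10; ending inventory = $1,030.60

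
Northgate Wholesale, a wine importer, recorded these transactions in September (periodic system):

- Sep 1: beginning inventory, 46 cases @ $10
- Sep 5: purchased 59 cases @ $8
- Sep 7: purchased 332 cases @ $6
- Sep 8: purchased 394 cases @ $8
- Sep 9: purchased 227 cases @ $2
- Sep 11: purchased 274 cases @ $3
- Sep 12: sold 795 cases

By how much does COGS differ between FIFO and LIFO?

FIFO COGS: 46 @ $10 + 59 @ $8 + 332 @ $6 + 358 @ $8 = $5,788
LIFO COGS: 274 @ $3 + 227 @ $2 + 294 @ $8 = $3,628
Difference = |$5,788 − $3,628| = $2,160

$2,160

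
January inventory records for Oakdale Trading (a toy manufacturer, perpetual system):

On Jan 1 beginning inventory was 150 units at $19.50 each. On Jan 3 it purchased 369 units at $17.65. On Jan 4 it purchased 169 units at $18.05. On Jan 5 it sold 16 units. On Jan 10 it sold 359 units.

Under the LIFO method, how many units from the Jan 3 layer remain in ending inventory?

163

Jan 5, 16 sold [LIFO — newest first]: 16 @ $18.05 = $288.80
Jan 10, 359 sold [LIFO — newest first]: 153 @ $18.05 + 206 @ $17.65 = $6,397.55
Total COGS = $288.80 + $6,397.55 = $6,686.35
Ending inventory: 150 @ $19.50 + 163 @ $17.65 = $5,801.95
Check: goods available $12,488.30 = COGS $6,686.35 + ending $5,801.95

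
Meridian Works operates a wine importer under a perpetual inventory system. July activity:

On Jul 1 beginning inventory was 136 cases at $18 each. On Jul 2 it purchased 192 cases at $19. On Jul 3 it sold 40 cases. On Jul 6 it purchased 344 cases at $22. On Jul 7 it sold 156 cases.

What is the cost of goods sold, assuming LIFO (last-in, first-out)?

COGS = $4,192

Jul 3, 40 sold [LIFO — newest first]: 40 @ $19 = $760
Jul 7, 156 sold [LIFO — newest first]: 156 @ $22 = $3,432
Total COGS = $760 + $3,432 = $4,192
Ending inventory: 136 @ $18 + 152 @ $19 + 188 @ $22 = $9,472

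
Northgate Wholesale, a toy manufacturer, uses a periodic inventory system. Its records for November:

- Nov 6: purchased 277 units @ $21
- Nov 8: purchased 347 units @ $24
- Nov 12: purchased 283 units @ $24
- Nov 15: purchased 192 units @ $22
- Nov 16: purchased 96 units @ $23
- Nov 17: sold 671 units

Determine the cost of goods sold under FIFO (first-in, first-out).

COGS = $15,273

Nov 17, 671 sold [FIFO — oldest first]: 277 @ $21 + 347 @ $24 + 47 @ $24 = $15,273
Ending inventory: 236 @ $24 + 192 @ $22 + 96 @ $23 = $12,096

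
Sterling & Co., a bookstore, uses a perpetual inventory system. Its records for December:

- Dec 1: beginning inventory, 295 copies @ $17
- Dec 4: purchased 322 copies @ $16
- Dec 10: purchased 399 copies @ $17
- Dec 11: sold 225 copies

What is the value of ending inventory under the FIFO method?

Ending inventory = $13,125

Dec 11, 225 sold [FIFO — oldest first]: 225 @ $17 = $3,825
Ending inventory: 70 @ $17 + 322 @ $16 + 399 @ $17 = $13,125
Check: goods available $16,950 = COGS $3,825 + ending $13,125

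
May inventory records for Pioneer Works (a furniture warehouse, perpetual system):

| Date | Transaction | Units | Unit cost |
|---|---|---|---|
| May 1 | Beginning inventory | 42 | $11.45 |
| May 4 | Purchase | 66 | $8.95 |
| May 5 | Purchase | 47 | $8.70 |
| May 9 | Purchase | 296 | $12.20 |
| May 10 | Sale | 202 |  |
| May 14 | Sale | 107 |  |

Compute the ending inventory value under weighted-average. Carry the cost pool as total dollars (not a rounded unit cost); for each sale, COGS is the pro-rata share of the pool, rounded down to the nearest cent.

After May 1: 42 on hand, pool $480.90 (≈ $11.4500 each)
After May 4: 108 on hand, pool $1,071.60 (≈ $9.9222 each)
After May 5: 155 on hand, pool $1,480.50 (≈ $9.5516 each)
After May 9: 451 on hand, pool $5,091.70 (≈ $11.2898 each)
May 10, sell 202: 202/451 × $5,091.70 → $2,280.53
May 14, sell 107: 107/249 × $2,811.17 → $1,208.01
Total COGS = $2,280.53 + $1,208.01 = $3,488.54
Ending inventory (cost pool remaining) = $1,603.16
Check: goods available $5,091.70 = COGS $3,488.54 + ending $1,603.16

Ending inventory = $1,603.16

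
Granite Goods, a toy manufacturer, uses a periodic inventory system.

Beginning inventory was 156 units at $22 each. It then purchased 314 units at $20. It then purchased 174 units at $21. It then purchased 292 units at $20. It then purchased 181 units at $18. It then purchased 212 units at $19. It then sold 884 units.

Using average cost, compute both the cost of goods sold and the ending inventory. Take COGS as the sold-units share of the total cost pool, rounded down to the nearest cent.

Sale 1, sell 884: 884/1329 × $26,492.00 → $17,621.46
Ending inventory (cost pool remaining) = $8,870.54

COGS = $17,621.46; ending inventory = $8,870.54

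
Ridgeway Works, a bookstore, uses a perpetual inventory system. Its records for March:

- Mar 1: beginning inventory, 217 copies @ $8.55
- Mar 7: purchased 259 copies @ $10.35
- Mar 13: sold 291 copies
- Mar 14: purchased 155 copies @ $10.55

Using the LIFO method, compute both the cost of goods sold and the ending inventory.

Mar 13, 291 sold [LIFO — newest first]: 259 @ $10.35 + 32 @ $8.55 = $2,954.25
Ending inventory: 185 @ $8.55 + 155 @ $10.55 = $3,217.00

COGS = $2,954.25; ending inventory = $3,217.00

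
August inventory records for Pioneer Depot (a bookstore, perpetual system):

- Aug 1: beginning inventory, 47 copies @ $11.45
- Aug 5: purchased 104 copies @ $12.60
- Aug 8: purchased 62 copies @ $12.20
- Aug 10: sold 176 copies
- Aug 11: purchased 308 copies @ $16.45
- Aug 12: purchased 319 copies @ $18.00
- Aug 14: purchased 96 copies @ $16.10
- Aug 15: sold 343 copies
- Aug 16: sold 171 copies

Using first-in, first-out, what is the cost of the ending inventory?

Ending inventory = $4,245.60

Aug 10, 176 sold [FIFO — oldest first]: 47 @ $11.45 + 104 @ $12.60 + 25 @ $12.20 = $2,153.55
Aug 15, 343 sold [FIFO — oldest first]: 37 @ $12.20 + 306 @ $16.45 = $5,485.10
Aug 16, 171 sold [FIFO — oldest first]: 2 @ $16.45 + 169 @ $18.00 = $3,074.90
Total COGS = $2,153.55 + $5,485.10 + $3,074.90 = $10,713.55
Ending inventory: 150 @ $18.00 + 96 @ $16.10 = $4,245.60
Check: goods available $14,959.15 = COGS $10,713.55 + ending $4,245.60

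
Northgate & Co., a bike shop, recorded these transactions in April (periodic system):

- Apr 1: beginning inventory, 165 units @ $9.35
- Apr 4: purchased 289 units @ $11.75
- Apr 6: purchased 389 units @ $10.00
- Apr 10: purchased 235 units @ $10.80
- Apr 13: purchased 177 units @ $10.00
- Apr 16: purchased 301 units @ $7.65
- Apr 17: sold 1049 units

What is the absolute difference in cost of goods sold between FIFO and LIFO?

FIFO COGS: 165 @ $9.35 + 289 @ $11.75 + 389 @ $10.00 + 206 @ $10.80 = $11,053.30
LIFO COGS: 301 @ $7.65 + 177 @ $10.00 + 235 @ $10.80 + 336 @ $10.00 = $9,970.65
Difference = |$11,053.30 − $9,970.65| = $1,082.65

$1,082.65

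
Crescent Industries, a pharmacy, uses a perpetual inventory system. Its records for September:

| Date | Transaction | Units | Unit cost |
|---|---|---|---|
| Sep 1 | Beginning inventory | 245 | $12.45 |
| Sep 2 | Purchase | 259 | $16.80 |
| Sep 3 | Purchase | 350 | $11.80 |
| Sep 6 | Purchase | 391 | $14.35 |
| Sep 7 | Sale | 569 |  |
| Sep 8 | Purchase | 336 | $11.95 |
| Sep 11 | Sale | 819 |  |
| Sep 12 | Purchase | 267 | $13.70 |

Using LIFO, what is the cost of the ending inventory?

Ending inventory = $6,060.75

Sep 7, 569 sold [LIFO — newest first]: 391 @ $14.35 + 178 @ $11.80 = $7,711.25
Sep 11, 819 sold [LIFO — newest first]: 336 @ $11.95 + 172 @ $11.80 + 259 @ $16.80 + 52 @ $12.45 = $11,043.40
Total COGS = $7,711.25 + $11,043.40 = $18,754.65
Ending inventory: 193 @ $12.45 + 267 @ $13.70 = $6,060.75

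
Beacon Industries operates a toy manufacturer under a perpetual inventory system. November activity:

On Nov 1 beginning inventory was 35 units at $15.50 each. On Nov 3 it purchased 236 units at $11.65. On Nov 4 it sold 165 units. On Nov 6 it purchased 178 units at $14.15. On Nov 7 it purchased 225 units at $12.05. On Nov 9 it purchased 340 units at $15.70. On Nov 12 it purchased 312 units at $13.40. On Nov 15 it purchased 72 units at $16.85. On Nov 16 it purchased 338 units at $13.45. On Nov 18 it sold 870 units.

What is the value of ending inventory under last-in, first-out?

Ending inventory = $9,614.00

Nov 4, 165 sold [LIFO — newest first]: 165 @ $11.65 = $1,922.25
Nov 18, 870 sold [LIFO — newest first]: 338 @ $13.45 + 72 @ $16.85 + 312 @ $13.40 + 148 @ $15.70 = $12,263.70
Total COGS = $1,922.25 + $12,263.70 = $14,185.95
Ending inventory: 35 @ $15.50 + 71 @ $11.65 + 178 @ $14.15 + 225 @ $12.05 + 192 @ $15.70 = $9,614.00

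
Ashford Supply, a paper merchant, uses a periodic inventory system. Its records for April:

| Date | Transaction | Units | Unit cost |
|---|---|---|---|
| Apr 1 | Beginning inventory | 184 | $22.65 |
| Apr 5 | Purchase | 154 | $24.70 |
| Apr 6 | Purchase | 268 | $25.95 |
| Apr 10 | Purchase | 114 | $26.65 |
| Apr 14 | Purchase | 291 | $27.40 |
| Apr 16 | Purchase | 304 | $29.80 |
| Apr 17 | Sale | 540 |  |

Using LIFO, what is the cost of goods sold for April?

Apr 17, 540 sold [LIFO — newest first]: 304 @ $29.80 + 236 @ $27.40 = $15,525.60
Ending inventory: 184 @ $22.65 + 154 @ $24.70 + 268 @ $25.95 + 114 @ $26.65 + 55 @ $27.40 = $19,471.10

COGS = $15,525.60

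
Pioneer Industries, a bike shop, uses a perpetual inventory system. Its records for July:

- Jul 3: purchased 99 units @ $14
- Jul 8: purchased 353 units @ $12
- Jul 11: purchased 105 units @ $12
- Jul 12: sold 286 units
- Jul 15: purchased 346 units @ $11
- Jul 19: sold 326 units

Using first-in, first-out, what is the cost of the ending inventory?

Jul 12, 286 sold [FIFO — oldest first]: 99 @ $14 + 187 @ $12 = $3,630
Jul 19, 326 sold [FIFO — oldest first]: 166 @ $12 + 105 @ $12 + 55 @ $11 = $3,857
Total COGS = $3,630 + $3,857 = $7,487
Ending inventory: 291 @ $11 = $3,201

Ending inventory = $3,201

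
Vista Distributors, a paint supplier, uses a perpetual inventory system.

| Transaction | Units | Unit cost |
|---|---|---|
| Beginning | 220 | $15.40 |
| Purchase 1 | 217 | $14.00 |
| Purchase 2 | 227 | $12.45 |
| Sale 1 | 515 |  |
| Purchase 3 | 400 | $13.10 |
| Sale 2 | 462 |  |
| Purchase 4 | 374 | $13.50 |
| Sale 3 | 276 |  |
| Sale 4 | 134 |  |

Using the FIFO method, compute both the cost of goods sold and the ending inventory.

Sale 1 (515) [FIFO — oldest first]: 220 @ $15.40 + 217 @ $14.00 + 78 @ $12.45 = $7,397.10
Sale 2 (462) [FIFO — oldest first]: 149 @ $12.45 + 313 @ $13.10 = $5,955.35
Sale 3 (276) [FIFO — oldest first]: 87 @ $13.10 + 189 @ $13.50 = $3,691.20
Sale 4 (134) [FIFO — oldest first]: 134 @ $13.50 = $1,809.00
Total COGS = $7,397.10 + $5,955.35 + $3,691.20 + $1,809.00 = $18,852.65
Ending inventory: 51 @ $13.50 = $688.50

COGS = $18,852.65; ending inventory = $688.50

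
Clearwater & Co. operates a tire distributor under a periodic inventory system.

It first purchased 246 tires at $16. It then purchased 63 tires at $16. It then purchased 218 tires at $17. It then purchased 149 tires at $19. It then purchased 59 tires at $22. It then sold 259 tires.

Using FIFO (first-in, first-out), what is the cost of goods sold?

Sale 1 (259) [FIFO — oldest first]: 246 @ $16 + 13 @ $16 = $4,144
Ending inventory: 50 @ $16 + 218 @ $17 + 149 @ $19 + 59 @ $22 = $8,635

COGS = $4,144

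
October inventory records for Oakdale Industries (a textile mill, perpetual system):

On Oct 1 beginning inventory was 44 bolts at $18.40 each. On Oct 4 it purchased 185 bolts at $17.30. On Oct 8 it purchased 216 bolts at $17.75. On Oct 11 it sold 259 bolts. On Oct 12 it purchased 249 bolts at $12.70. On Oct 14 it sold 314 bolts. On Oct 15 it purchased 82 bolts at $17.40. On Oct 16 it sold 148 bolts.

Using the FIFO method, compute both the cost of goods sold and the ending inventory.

COGS = $11,476.20; ending inventory = $957.00

Oct 11, 259 sold [FIFO — oldest first]: 44 @ $18.40 + 185 @ $17.30 + 30 @ $17.75 = $4,542.60
Oct 14, 314 sold [FIFO — oldest first]: 186 @ $17.75 + 128 @ $12.70 = $4,927.10
Oct 16, 148 sold [FIFO — oldest first]: 121 @ $12.70 + 27 @ $17.40 = $2,006.50
Total COGS = $4,542.60 + $4,927.10 + $2,006.50 = $11,476.20
Ending inventory: 55 @ $17.40 = $957.00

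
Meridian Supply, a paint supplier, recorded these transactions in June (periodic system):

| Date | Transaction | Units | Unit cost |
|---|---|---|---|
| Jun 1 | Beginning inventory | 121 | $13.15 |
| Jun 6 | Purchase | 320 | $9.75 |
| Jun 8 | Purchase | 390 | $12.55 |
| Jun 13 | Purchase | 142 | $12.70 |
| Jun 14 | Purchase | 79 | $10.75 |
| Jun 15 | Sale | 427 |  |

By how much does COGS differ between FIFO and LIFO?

$663.30

FIFO COGS: 121 @ $13.15 + 306 @ $9.75 = $4,574.65
LIFO COGS: 79 @ $10.75 + 142 @ $12.70 + 206 @ $12.55 = $5,237.95
Difference = |$4,574.65 − $5,237.95| = $663.30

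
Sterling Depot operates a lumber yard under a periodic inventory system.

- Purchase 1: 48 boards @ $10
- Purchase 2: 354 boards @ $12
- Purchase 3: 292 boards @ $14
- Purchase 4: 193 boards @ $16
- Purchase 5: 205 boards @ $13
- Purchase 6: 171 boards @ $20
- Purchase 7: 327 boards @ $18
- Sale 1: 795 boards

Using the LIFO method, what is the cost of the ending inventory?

Sale 1 (795) [LIFO — newest first]: 327 @ $18 + 171 @ $20 + 205 @ $13 + 92 @ $16 = $13,443
Ending inventory: 48 @ $10 + 354 @ $12 + 292 @ $14 + 101 @ $16 = $10,432

Ending inventory = $10,432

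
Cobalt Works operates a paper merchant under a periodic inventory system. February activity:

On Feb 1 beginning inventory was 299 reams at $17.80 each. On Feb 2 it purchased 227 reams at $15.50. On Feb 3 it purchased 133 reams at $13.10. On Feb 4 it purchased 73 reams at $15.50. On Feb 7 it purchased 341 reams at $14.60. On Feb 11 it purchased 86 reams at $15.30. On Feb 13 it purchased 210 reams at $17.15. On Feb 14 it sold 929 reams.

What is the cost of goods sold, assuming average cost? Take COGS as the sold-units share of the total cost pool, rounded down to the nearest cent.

COGS = $14,664.76

Feb 14, sell 929: 929/1369 × $21,610.40 → $14,664.76
Ending inventory (cost pool remaining) = $6,945.64
Check: goods available $21,610.40 = COGS $14,664.76 + ending $6,945.64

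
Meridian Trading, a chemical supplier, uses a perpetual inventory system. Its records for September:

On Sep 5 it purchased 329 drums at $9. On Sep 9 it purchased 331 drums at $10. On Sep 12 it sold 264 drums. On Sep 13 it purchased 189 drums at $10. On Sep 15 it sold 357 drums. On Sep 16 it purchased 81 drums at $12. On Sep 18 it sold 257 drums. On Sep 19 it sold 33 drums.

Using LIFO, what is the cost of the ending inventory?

Sep 12, 264 sold [LIFO — newest first]: 264 @ $10 = $2,640
Sep 15, 357 sold [LIFO — newest first]: 189 @ $10 + 67 @ $10 + 101 @ $9 = $3,469
Sep 18, 257 sold [LIFO — newest first]: 81 @ $12 + 176 @ $9 = $2,556
Sep 19, 33 sold [LIFO — newest first]: 33 @ $9 = $297
Total COGS = $2,640 + $3,469 + $2,556 + $297 = $8,962
Ending inventory: 19 @ $9 = $171
Check: goods available $9,133 = COGS $8,962 + ending $171

Ending inventory = $171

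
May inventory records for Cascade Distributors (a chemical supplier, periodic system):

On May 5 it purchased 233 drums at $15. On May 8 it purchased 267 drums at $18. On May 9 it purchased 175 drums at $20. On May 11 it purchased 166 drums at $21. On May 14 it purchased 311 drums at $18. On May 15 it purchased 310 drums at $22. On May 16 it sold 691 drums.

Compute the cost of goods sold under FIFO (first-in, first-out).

COGS = $12,137

May 16, 691 sold [FIFO — oldest first]: 233 @ $15 + 267 @ $18 + 175 @ $20 + 16 @ $21 = $12,137
Ending inventory: 150 @ $21 + 311 @ $18 + 310 @ $22 = $15,568
Check: goods available $27,705 = COGS $12,137 + ending $15,568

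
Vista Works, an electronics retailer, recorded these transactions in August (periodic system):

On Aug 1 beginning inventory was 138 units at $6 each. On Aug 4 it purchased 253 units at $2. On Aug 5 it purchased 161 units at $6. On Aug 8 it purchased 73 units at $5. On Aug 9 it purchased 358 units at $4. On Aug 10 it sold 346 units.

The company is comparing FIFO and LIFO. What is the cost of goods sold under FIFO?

FIFO COGS: 138 @ $6 + 208 @ $2 = $1,244
LIFO COGS: 346 @ $4 = $1,384

COGS = $1,244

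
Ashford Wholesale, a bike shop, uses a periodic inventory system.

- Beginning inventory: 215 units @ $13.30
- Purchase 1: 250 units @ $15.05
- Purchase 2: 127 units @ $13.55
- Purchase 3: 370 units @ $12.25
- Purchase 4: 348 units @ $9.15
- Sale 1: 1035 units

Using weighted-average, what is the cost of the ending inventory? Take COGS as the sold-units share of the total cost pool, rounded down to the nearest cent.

Ending inventory = $3,371.28

Sale 1, sell 1035: 1035/1310 × $16,059.55 → $12,688.27
Ending inventory (cost pool remaining) = $3,371.28
Check: goods available $16,059.55 = COGS $12,688.27 + ending $3,371.28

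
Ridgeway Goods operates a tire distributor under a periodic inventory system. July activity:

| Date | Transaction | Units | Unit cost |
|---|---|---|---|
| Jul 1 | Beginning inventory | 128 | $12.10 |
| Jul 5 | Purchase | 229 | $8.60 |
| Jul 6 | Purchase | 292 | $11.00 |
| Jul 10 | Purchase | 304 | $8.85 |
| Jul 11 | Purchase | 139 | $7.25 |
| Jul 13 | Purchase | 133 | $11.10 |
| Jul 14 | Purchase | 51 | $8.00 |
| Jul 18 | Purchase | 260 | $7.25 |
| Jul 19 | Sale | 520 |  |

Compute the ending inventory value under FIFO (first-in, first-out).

Jul 19, 520 sold [FIFO — oldest first]: 128 @ $12.10 + 229 @ $8.60 + 163 @ $11.00 = $5,311.20
Ending inventory: 129 @ $11.00 + 304 @ $8.85 + 139 @ $7.25 + 133 @ $11.10 + 51 @ $8.00 + 260 @ $7.25 = $8,886.45

Ending inventory = $8,886.45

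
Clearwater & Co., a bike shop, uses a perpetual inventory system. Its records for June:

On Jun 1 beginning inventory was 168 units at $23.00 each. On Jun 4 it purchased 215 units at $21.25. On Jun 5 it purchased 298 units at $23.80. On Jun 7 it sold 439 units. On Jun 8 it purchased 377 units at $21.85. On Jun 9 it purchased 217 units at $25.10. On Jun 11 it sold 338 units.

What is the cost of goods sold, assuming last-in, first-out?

Jun 7, 439 sold [LIFO — newest first]: 298 @ $23.80 + 141 @ $21.25 = $10,088.65
Jun 11, 338 sold [LIFO — newest first]: 217 @ $25.10 + 121 @ $21.85 = $8,090.55
Total COGS = $10,088.65 + $8,090.55 = $18,179.20
Ending inventory: 168 @ $23.00 + 74 @ $21.25 + 256 @ $21.85 = $11,030.10

COGS = $18,179.20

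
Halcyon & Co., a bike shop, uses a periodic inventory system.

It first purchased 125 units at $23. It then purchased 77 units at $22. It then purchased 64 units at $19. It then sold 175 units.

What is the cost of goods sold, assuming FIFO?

Sale 1 (175) [FIFO — oldest first]: 125 @ $23 + 50 @ $22 = $3,975
Ending inventory: 27 @ $22 + 64 @ $19 = $1,810

COGS = $3,975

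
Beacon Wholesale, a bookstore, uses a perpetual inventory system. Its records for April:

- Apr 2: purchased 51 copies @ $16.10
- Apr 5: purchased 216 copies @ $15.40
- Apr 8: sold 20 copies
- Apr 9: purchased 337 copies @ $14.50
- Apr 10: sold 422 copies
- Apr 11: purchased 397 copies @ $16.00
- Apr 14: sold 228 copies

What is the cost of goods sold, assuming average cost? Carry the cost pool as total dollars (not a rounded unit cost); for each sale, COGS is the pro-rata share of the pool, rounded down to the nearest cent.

After Apr 2: 51 on hand, pool $821.10 (≈ $16.1000 each)
After Apr 5: 267 on hand, pool $4,147.50 (≈ $15.5337 each)
Apr 8, sell 20: 20/267 × $4,147.50 → $310.67
After Apr 9: 584 on hand, pool $8,723.33 (≈ $14.9372 each)
Apr 10, sell 422: 422/584 × $8,723.33 → $6,303.50
After Apr 11: 559 on hand, pool $8,771.83 (≈ $15.6920 each)
Apr 14, sell 228: 228/559 × $8,771.83 → $3,577.77
Total COGS = $310.67 + $6,303.50 + $3,577.77 = $10,191.94
Ending inventory (cost pool remaining) = $5,194.06

COGS = $10,191.94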